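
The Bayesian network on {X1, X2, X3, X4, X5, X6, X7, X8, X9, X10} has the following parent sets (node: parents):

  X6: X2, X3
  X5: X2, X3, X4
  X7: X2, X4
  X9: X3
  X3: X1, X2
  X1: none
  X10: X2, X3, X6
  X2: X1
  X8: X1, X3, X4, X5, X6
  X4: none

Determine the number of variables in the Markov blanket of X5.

6

X5 has child X8.
X5 has parents X2, X3, X4.
Other parents of X5's children:
  X8: X1, X3, X4, X6
MB(X5) = {X1, X2, X3, X4, X6, X8}, which has 6 nodes.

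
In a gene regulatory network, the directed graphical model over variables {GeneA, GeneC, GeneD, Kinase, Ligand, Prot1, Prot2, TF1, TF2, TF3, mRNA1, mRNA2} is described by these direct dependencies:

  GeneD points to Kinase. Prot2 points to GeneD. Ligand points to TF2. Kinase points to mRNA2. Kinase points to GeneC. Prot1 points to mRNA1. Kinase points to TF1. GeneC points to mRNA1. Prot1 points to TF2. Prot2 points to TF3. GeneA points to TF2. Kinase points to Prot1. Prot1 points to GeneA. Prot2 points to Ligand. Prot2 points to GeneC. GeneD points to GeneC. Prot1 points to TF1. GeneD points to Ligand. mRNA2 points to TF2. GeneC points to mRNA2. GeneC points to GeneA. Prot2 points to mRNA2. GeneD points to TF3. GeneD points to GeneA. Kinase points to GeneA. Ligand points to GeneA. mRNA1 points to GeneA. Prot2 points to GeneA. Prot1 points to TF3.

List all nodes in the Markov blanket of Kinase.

{GeneA, GeneC, GeneD, Ligand, Prot1, Prot2, TF1, mRNA1, mRNA2}

By definition, MB(Kinase) is built from Kinase's parents, Kinase's children, and the co-parents of Kinase.
Ch(Kinase) = {GeneA, GeneC, Prot1, TF1, mRNA2}.
Kinase's parents: GeneD.
Other parents of Kinase's children:
  Prot1: —
  GeneC: GeneD, Prot2
  TF1: Prot1
  GeneA: GeneC, GeneD, Ligand, Prot1, Prot2, mRNA1
  mRNA2: GeneC, Prot2
Union: {GeneD} ∪ {GeneA, GeneC, Prot1, TF1, mRNA2} ∪ {GeneC, GeneD, Ligand, Prot1, Prot2, mRNA1} = {GeneA, GeneC, GeneD, Ligand, Prot1, Prot2, TF1, mRNA1, mRNA2}.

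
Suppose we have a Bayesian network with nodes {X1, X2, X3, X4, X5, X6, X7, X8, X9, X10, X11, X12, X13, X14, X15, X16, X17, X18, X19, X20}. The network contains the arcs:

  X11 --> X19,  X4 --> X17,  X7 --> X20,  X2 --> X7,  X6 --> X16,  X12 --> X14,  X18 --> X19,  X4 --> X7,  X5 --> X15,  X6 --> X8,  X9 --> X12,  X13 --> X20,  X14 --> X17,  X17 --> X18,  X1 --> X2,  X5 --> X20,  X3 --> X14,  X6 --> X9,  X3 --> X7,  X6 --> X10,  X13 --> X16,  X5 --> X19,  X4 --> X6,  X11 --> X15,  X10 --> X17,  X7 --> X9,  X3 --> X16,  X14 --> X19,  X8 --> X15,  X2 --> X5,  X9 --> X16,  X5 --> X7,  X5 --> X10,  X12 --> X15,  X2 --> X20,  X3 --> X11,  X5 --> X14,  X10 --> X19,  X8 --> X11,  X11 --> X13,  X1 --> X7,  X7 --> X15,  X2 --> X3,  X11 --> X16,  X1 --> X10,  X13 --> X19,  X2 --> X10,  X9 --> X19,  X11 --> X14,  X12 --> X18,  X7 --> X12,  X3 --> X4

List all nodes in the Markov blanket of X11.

{X3, X5, X6, X7, X8, X9, X10, X12, X13, X14, X15, X16, X18, X19}

Parents of X11: X3, X8.
Children of X11: X13, X14, X15, X16, X19.
For each child, the remaining parents (spouses of X11):
  X13 has no other parent.
  X14's other parents are X3, X5, X12.
  X15's other parents are X5, X7, X8, X12.
  X16 also has parents X3, X6, X9, X13.
  X19 also has parents X5, X9, X10, X13, X14, X18.
Union: {X3, X8} ∪ {X13, X14, X15, X16, X19} ∪ {X3, X5, X6, X7, X8, X9, X10, X12, X13, X14, X18} = {X3, X5, X6, X7, X8, X9, X10, X12, X13, X14, X15, X16, X18, X19}.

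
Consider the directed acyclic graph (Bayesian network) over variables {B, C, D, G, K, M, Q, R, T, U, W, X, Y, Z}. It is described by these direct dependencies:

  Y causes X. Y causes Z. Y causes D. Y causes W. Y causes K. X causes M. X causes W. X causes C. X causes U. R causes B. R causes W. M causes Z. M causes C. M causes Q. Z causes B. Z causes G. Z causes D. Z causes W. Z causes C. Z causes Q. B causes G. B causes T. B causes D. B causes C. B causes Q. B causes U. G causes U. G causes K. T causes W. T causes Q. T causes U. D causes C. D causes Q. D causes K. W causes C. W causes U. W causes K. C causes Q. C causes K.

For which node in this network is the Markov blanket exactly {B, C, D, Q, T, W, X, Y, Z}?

The target node must have every member of {B, C, D, Q, T, W, X, Y, Z} as a parent, child, or co-parent, and no others.
Parents of M: X; children: C, Q, Z; co-parents: B, C, D, T, W, X, Y, Z.
These exactly cover the given set, so the node is M.

M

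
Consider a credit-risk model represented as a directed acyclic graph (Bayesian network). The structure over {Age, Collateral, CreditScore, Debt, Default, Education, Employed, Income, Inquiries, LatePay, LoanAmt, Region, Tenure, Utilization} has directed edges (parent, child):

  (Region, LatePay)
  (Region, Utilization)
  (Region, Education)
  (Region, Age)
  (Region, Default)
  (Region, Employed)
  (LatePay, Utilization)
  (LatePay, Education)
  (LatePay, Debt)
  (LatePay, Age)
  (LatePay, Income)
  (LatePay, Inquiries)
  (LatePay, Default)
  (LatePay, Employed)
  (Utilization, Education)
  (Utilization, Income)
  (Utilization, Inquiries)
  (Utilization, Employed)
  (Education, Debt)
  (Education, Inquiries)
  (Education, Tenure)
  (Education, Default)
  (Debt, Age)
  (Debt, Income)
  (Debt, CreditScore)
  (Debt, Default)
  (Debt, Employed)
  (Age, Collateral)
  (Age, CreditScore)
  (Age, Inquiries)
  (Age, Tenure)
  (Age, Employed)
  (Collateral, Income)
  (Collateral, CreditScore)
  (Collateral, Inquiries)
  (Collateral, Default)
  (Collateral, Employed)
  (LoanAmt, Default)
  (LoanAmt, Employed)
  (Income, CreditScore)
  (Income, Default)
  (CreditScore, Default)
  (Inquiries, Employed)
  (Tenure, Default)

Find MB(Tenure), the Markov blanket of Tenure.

Ch(Tenure) = {Default}.
Tenure has parents Age, Education.
Parents of each child, excluding Tenure:
  Default also has parents Collateral, CreditScore, Debt, Education, Income, LatePay, LoanAmt, Region.
So the Markov blanket of Tenure is {Age, Collateral, CreditScore, Debt, Default, Education, Income, LatePay, LoanAmt, Region}.

{Age, Collateral, CreditScore, Debt, Default, Education, Income, LatePay, LoanAmt, Region}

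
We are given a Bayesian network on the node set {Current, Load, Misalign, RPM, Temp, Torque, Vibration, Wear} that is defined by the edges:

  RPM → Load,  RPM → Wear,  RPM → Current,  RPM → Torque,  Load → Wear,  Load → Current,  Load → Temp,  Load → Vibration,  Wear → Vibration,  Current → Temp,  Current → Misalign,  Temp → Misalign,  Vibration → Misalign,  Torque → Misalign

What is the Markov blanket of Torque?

{Current, Misalign, RPM, Temp, Vibration}

The Markov blanket of a node is its parents, its children, and the other parents of its children.
Torque's children: Misalign.
Parents of Torque: RPM.
Parents of each child, excluding Torque:
  parents(Misalign) \ {Torque} = {Current, Temp, Vibration}.
So the Markov blanket of Torque is {Current, Misalign, RPM, Temp, Vibration}.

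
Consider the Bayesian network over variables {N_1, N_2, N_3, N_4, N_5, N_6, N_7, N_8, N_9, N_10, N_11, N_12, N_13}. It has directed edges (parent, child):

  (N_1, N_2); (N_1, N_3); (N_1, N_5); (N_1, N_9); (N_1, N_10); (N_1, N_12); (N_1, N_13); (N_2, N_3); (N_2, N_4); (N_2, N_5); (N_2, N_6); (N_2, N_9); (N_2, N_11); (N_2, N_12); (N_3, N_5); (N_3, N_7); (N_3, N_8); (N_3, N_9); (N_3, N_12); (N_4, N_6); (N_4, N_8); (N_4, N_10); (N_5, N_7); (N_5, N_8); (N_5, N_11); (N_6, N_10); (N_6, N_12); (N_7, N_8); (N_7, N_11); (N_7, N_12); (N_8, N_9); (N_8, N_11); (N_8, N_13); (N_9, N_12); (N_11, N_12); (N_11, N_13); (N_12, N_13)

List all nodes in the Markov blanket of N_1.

{N_2, N_3, N_4, N_5, N_6, N_7, N_8, N_9, N_10, N_11, N_12, N_13}

N_1's children: N_2, N_3, N_5, N_9, N_10, N_12, N_13.
Parents of N_1: none.
For each child, the remaining parents (spouses of N_1):
  N_2: no additional parents.
  N_3's other parent is N_2.
  N_5's other parents are N_2, N_3.
  N_9 also has parents N_2, N_3, N_8.
  N_10's other parents are N_4, N_6.
  N_12's other parents are N_2, N_3, N_6, N_7, N_9, N_11.
  parents(N_13) \ {N_1} = {N_8, N_11, N_12}.
MB(N_1) = {N_2, N_3, N_4, N_5, N_6, N_7, N_8, N_9, N_10, N_11, N_12, N_13}.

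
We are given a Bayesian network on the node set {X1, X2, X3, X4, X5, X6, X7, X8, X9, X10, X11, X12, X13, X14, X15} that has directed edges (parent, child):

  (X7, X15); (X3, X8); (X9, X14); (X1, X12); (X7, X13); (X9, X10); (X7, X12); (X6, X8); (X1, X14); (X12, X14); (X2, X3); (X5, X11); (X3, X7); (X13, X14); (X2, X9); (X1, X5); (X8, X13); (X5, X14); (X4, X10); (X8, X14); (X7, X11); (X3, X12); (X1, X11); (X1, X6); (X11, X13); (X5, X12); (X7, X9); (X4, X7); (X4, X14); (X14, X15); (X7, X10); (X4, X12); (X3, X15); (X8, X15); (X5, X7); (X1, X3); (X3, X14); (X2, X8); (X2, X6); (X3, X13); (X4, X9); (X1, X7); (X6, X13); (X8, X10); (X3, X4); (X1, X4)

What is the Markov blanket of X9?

{X1, X2, X3, X4, X5, X7, X8, X10, X12, X13, X14}

The Markov blanket of a node is its parents, its children, and the other parents of its children.
Children of X9: X10, X14.
X9's parents: X2, X4, X7.
Co-parents of X9 (other parents of its children):
  X10 also has parents X4, X7, X8.
  X14 also has parents X1, X3, X4, X5, X8, X12, X13.
Taking the union gives {X1, X2, X3, X4, X5, X7, X8, X10, X12, X13, X14}.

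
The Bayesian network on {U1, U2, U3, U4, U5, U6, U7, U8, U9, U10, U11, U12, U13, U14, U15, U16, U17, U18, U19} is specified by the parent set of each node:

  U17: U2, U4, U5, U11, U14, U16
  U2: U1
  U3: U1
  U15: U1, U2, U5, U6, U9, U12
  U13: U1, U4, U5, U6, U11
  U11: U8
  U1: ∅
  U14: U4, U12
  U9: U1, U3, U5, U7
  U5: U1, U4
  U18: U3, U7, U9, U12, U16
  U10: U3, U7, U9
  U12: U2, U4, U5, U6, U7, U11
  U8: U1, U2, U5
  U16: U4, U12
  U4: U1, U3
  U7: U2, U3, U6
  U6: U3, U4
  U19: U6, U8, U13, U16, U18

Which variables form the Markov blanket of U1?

U1's children: U2, U3, U4, U5, U8, U9, U13, U15.
U1's parents: none.
Parents of each child, excluding U1:
  U2 has no other parent.
  U3: no additional parents.
  parents(U4) \ {U1} = {U3}.
  parents(U5) \ {U1} = {U4}.
  parents(U8) \ {U1} = {U2, U5}.
  U9's other parents are U3, U5, U7.
  parents(U13) \ {U1} = {U4, U5, U6, U11}.
  U15's other parents are U2, U5, U6, U9, U12.
Taking the union gives {U2, U3, U4, U5, U6, U7, U8, U9, U11, U12, U13, U15}.

{U2, U3, U4, U5, U6, U7, U8, U9, U11, U12, U13, U15}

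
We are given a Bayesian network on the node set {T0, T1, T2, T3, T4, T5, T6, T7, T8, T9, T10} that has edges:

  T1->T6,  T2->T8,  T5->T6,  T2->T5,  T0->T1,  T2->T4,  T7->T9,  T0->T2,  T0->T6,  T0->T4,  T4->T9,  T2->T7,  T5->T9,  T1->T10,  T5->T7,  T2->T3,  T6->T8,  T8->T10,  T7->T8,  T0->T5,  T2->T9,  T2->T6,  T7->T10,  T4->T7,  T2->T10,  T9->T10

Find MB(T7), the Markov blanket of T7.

Recall MB(v) = parents ∪ children ∪ spouses, where spouses are the other parents of v's children.
Pa(T7) = {T2, T4, T5}.
Ch(T7) = {T8, T9, T10}.
Co-parents of T7 (other parents of its children):
  T8 also has parents T2, T6.
  parents(T9) \ {T7} = {T2, T4, T5}.
  T10's other parents are T1, T2, T8, T9.
MB(T7) = {T1, T2, T4, T5, T6, T8, T9, T10}.

{T1, T2, T4, T5, T6, T8, T9, T10}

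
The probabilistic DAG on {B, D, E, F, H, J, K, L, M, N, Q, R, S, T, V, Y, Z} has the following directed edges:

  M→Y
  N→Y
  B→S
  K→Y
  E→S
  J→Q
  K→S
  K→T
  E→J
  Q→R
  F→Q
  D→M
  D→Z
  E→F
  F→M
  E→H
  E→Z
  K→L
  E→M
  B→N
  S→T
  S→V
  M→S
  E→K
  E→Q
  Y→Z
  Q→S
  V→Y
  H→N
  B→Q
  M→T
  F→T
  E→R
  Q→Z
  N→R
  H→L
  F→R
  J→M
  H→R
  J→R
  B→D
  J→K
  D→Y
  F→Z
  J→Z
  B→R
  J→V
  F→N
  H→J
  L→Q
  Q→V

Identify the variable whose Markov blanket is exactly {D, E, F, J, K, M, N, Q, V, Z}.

The target node must have every member of {D, E, F, J, K, M, N, Q, V, Z} as a parent, child, or co-parent, and no others.
Parents of Y: D, K, M, N, V; children: Z; co-parents: D, E, F, J, Q.
These exactly cover the given set, so the node is Y.

Y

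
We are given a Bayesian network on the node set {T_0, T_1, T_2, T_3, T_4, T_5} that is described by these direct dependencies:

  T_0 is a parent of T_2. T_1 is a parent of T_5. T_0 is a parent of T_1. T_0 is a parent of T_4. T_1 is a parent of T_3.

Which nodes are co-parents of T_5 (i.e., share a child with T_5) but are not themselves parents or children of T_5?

{}

T_5 has no children, so it has no co-parents. The set is empty.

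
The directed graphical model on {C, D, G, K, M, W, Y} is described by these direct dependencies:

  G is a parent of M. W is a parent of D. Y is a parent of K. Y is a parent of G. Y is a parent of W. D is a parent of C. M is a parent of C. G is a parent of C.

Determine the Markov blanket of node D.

The Markov blanket of a node is its parents, its children, and the other parents of its children.
D has parent W.
D's children: C.
Parents of each child, excluding D:
  parents(C) \ {D} = {G, M}.
So the Markov blanket of D is {C, G, M, W}.

{C, G, M, W}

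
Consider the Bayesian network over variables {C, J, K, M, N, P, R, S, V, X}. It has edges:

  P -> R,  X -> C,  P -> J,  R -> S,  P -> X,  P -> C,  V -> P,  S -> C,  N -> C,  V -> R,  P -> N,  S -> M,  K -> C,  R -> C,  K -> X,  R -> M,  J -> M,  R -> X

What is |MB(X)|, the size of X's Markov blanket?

X's parents: K, P, R.
Ch(X) = {C}.
Other parents of X's children:
  parents(C) \ {X} = {K, N, P, R, S}.
MB(X) = {C, K, N, P, R, S}, which has 6 nodes.

6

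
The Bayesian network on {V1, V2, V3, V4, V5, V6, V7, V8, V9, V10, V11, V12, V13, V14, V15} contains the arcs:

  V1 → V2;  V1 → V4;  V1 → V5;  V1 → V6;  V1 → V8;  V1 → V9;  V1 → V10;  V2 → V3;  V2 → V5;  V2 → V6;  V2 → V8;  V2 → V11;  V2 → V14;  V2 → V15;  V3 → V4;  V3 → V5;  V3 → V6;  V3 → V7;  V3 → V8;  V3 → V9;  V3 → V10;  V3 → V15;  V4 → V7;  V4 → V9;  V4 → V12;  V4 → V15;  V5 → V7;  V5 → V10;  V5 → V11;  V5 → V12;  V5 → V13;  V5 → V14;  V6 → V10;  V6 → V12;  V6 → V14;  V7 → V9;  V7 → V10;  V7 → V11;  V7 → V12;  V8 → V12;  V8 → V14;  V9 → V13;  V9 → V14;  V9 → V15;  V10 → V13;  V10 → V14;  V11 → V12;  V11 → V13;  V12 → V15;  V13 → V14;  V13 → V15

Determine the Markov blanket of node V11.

V11 has children V12, V13.
Pa(V11) = {V2, V5, V7}.
Other parents of V11's children:
  V12: V4, V5, V6, V7, V8
  V13: V5, V9, V10
Union: {V2, V5, V7} ∪ {V12, V13} ∪ {V4, V5, V6, V7, V8, V9, V10} = {V2, V4, V5, V6, V7, V8, V9, V10, V12, V13}.

{V2, V4, V5, V6, V7, V8, V9, V10, V12, V13}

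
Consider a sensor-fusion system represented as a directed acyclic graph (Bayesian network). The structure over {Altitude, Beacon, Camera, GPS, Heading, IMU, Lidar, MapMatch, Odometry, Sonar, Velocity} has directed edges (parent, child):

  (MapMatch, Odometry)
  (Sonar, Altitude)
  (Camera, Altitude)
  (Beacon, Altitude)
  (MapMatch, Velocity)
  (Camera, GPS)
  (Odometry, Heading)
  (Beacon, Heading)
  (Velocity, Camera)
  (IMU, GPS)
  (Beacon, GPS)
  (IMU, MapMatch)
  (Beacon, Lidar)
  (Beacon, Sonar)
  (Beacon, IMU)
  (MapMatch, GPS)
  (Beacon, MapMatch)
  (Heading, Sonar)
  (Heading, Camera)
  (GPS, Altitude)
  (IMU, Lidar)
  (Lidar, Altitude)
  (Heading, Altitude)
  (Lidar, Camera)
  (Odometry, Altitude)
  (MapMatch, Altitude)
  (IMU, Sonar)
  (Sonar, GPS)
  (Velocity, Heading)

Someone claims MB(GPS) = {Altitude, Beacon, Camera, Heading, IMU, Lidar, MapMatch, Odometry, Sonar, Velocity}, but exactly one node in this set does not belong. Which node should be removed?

By definition, MB(GPS) is built from GPS's parents, GPS's children, and the co-parents of GPS.
Pa(GPS) = {Beacon, Camera, IMU, MapMatch, Sonar}.
Children of GPS: Altitude.
Other parents of GPS's children:
  Altitude: Beacon, Camera, Heading, Lidar, MapMatch, Odometry, Sonar
MB(GPS) = {Altitude, Beacon, Camera, Heading, IMU, Lidar, MapMatch, Odometry, Sonar}.
Velocity is neither a parent, child, nor co-parent of GPS, so it does not belong.

Velocity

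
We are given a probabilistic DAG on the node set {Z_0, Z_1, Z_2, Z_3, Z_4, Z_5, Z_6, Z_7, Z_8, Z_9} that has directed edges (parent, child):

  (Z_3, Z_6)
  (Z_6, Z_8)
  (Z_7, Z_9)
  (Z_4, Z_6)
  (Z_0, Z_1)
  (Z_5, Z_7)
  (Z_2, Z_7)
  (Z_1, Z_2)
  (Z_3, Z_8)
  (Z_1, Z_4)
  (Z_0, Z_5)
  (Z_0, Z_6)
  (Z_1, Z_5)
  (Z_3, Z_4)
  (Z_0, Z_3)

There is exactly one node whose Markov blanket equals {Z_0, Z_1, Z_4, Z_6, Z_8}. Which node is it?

The target node must have every member of {Z_0, Z_1, Z_4, Z_6, Z_8} as a parent, child, or co-parent, and no others.
Parents of Z_3: Z_0; children: Z_4, Z_6, Z_8; co-parents: Z_0, Z_1, Z_4, Z_6.
These exactly cover the given set, so the node is Z_3.

Z_3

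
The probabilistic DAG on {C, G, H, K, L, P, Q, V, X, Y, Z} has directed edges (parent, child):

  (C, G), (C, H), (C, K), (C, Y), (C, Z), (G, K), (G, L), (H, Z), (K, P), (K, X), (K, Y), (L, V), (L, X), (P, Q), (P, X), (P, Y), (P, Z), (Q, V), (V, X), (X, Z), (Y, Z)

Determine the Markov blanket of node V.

{K, L, P, Q, X}

Pa(V) = {L, Q}.
Ch(V) = {X}.
Other parents of V's children:
  X: K, L, P
Union: {L, Q} ∪ {X} ∪ {K, L, P} = {K, L, P, Q, X}.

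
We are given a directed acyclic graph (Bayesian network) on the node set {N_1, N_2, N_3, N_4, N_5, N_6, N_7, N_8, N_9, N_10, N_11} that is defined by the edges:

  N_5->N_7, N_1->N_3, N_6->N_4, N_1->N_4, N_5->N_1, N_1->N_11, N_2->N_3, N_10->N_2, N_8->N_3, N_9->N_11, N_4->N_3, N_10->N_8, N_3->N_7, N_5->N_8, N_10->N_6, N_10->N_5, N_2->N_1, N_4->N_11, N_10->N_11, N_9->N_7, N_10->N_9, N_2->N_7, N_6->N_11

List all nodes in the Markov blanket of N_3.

Ch(N_3) = {N_7}.
Parents of N_3: N_1, N_2, N_4, N_8.
Parents of each child, excluding N_3:
  N_7's other parents are N_2, N_5, N_9.
So the Markov blanket of N_3 is {N_1, N_2, N_4, N_5, N_7, N_8, N_9}.

{N_1, N_2, N_4, N_5, N_7, N_8, N_9}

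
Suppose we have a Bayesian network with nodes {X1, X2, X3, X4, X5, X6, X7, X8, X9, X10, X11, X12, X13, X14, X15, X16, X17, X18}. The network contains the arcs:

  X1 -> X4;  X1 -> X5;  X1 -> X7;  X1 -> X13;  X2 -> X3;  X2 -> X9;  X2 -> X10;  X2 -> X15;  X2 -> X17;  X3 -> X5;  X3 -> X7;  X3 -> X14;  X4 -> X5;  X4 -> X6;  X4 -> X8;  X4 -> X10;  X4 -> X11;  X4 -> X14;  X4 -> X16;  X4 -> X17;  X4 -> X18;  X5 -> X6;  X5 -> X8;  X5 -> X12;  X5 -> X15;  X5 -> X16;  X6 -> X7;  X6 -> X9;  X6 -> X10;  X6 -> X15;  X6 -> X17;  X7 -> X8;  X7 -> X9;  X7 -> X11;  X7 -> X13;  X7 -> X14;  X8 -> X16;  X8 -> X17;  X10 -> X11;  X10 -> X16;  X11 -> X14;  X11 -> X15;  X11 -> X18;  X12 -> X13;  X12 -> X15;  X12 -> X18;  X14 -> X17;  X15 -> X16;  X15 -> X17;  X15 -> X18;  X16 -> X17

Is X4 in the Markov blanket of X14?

X4 is a parent of X14.
So X4 ∈ MB(X14).

Yes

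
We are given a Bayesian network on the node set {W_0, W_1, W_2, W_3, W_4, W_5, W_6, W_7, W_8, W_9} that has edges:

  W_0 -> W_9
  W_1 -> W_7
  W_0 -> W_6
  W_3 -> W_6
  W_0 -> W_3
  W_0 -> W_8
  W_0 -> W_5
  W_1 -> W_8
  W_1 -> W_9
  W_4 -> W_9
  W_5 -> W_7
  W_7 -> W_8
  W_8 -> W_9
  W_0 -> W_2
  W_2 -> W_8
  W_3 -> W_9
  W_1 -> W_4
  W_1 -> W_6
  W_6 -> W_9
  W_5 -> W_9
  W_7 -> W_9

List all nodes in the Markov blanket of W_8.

{W_0, W_1, W_2, W_3, W_4, W_5, W_6, W_7, W_9}

The Markov blanket of a node is its parents, its children, and the other parents of its children.
Parents of W_8: W_0, W_1, W_2, W_7.
Children of W_8: W_9.
Parents of each child, excluding W_8:
  parents(W_9) \ {W_8} = {W_0, W_1, W_3, W_4, W_5, W_6, W_7}.
Taking the union gives {W_0, W_1, W_2, W_3, W_4, W_5, W_6, W_7, W_9}.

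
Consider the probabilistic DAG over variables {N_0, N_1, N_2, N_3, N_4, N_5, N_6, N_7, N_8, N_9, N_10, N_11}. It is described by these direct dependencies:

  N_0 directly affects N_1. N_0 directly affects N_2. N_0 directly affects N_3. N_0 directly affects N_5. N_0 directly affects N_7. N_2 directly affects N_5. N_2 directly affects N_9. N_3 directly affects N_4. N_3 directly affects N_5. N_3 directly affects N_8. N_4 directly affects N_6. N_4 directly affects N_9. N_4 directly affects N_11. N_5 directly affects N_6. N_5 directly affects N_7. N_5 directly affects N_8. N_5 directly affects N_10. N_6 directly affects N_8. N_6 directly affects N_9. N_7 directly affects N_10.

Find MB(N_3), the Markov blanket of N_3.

N_3 has parent N_0.
Children of N_3: N_4, N_5, N_8.
For each child, the remaining parents (spouses of N_3):
  N_4 has no other parent.
  N_5's other parents are N_0, N_2.
  N_8's other parents are N_5, N_6.
Union: {N_0} ∪ {N_4, N_5, N_8} ∪ {N_0, N_2, N_5, N_6} = {N_0, N_2, N_4, N_5, N_6, N_8}.

{N_0, N_2, N_4, N_5, N_6, N_8}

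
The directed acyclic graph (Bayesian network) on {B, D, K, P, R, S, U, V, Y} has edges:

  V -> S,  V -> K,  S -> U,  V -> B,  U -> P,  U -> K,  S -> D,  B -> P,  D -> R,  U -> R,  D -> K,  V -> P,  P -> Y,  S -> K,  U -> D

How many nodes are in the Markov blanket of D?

The Markov blanket of a node is its parents, its children, and the other parents of its children.
Children of D: K, R.
Pa(D) = {S, U}.
Other parents of D's children:
  parents(R) \ {D} = {U}.
  K also has parents S, U, V.
MB(D) = {K, R, S, U, V}, which has 5 nodes.

5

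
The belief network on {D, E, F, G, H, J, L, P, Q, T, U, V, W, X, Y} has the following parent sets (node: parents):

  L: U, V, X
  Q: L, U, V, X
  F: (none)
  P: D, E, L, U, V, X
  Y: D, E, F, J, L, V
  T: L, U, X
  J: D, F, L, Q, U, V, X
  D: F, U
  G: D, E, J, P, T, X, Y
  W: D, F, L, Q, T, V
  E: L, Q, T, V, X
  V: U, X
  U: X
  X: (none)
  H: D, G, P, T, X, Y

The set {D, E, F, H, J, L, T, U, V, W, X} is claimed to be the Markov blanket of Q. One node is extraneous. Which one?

H

A node's Markov blanket = Pa ∪ Ch ∪ (parents of Ch other than the node itself).
Q has parents L, U, V, X.
Ch(Q) = {E, J, W}.
Parents of each child, excluding Q:
  W's other parents are D, F, L, T, V.
  parents(E) \ {Q} = {L, T, V, X}.
  J's other parents are D, F, L, U, V, X.
MB(Q) = {D, E, F, J, L, T, U, V, W, X}.
H is neither a parent, child, nor co-parent of Q, so it does not belong.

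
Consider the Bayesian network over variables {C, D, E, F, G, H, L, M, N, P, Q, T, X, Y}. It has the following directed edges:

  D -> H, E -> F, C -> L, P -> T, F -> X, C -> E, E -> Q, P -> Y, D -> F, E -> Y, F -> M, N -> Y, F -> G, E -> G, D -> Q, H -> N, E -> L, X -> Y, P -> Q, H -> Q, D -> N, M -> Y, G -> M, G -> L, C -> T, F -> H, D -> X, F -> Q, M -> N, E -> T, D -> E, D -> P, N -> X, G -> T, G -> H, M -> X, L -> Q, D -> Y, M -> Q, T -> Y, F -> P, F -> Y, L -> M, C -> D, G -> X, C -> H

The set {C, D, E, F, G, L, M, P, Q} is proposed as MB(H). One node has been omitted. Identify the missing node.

N

Parents of H: C, D, F, G.
Ch(H) = {N, Q}.
Other parents of H's children:
  N's other parents are D, M.
  Q also has parents D, E, F, L, M, P.
MB(H) = {C, D, E, F, G, L, M, N, P, Q}.
Comparing with the claimed set, N is missing.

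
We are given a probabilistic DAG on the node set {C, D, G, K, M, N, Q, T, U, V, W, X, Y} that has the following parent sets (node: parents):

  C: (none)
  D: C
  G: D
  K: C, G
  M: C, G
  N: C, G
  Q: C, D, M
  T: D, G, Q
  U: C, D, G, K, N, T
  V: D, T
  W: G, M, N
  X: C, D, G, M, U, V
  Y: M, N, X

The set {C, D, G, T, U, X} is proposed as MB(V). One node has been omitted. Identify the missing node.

A node's Markov blanket = Pa ∪ Ch ∪ (parents of Ch other than the node itself).
V has parents D, T.
Ch(V) = {X}.
Co-parents of V (other parents of its children):
  X: C, D, G, M, U
MB(V) = {C, D, G, M, T, U, X}.
Comparing with the claimed set, M is missing.

M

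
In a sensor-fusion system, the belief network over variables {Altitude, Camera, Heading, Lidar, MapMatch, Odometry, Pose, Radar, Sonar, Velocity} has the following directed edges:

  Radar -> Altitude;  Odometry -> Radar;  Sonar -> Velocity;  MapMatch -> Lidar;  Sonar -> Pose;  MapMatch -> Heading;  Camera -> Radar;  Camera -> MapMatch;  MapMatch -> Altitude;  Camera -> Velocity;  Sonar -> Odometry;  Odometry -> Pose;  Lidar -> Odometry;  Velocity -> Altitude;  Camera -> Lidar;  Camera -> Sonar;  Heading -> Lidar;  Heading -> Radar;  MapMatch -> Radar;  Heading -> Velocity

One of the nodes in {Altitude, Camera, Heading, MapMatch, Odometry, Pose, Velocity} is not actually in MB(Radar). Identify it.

Pose

Parents of Radar: Camera, Heading, MapMatch, Odometry.
Radar has child Altitude.
Parents of each child, excluding Radar:
  Altitude's other parents are MapMatch, Velocity.
MB(Radar) = {Altitude, Camera, Heading, MapMatch, Odometry, Velocity}.
Pose is neither a parent, child, nor co-parent of Radar, so it does not belong.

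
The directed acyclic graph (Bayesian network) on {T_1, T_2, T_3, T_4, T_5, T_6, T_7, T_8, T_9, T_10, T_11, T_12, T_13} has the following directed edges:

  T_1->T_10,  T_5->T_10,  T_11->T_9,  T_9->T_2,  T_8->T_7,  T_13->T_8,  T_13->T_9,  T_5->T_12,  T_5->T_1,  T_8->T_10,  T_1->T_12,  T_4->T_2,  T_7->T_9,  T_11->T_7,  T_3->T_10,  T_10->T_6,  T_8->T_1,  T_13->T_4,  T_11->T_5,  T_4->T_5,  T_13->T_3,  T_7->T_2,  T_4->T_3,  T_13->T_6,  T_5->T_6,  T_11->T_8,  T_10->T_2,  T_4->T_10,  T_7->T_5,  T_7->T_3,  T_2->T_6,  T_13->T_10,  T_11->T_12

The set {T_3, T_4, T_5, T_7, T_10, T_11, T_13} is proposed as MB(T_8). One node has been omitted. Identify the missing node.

T_1

Ch(T_8) = {T_1, T_7, T_10}.
Pa(T_8) = {T_11, T_13}.
For each child, the remaining parents (spouses of T_8):
  T_7 also has parent T_11.
  parents(T_1) \ {T_8} = {T_5}.
  parents(T_10) \ {T_8} = {T_1, T_3, T_4, T_5, T_13}.
MB(T_8) = {T_1, T_3, T_4, T_5, T_7, T_10, T_11, T_13}.
Comparing with the claimed set, T_1 is missing.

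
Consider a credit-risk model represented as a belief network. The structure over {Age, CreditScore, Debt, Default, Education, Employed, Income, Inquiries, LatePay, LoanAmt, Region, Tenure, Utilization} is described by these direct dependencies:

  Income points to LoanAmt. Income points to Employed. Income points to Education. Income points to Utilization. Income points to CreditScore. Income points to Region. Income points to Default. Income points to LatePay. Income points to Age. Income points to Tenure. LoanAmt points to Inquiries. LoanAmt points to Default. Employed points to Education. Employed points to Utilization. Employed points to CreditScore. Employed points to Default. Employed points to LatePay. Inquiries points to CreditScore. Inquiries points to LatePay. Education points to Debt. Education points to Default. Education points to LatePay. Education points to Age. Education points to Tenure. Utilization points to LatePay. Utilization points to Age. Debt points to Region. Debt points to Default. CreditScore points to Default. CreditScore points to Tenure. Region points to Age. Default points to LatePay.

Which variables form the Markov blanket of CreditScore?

{Debt, Default, Education, Employed, Income, Inquiries, LoanAmt, Tenure}

CreditScore has parents Employed, Income, Inquiries.
Children of CreditScore: Default, Tenure.
For each child, the remaining parents (spouses of CreditScore):
  Default: Debt, Education, Employed, Income, LoanAmt
  Tenure: Education, Income
MB(CreditScore) = {Debt, Default, Education, Employed, Income, Inquiries, LoanAmt, Tenure}.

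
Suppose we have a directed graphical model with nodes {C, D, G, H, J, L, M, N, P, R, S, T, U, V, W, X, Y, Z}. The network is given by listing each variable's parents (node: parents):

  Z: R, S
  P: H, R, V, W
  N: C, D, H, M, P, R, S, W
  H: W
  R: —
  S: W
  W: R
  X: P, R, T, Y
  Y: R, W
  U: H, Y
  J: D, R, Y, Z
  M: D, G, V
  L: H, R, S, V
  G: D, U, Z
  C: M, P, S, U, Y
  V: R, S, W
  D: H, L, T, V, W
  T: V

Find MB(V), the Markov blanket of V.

{D, G, H, L, M, P, R, S, T, W}

Children of V: D, L, M, P, T.
V's parents: R, S, W.
Co-parents of V (other parents of its children):
  T: no additional parents.
  P's other parents are H, R, W.
  parents(L) \ {V} = {H, R, S}.
  parents(D) \ {V} = {H, L, T, W}.
  parents(M) \ {V} = {D, G}.
So the Markov blanket of V is {D, G, H, L, M, P, R, S, T, W}.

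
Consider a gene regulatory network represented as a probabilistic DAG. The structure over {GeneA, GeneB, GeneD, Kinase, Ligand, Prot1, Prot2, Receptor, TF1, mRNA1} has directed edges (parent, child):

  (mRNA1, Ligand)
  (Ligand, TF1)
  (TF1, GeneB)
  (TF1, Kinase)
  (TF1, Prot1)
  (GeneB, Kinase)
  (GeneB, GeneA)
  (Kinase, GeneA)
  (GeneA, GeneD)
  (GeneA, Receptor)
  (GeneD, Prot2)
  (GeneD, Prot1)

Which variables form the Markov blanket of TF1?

A node's Markov blanket = Pa ∪ Ch ∪ (parents of Ch other than the node itself).
Children of TF1: GeneB, Kinase, Prot1.
Parents of TF1: Ligand.
Other parents of TF1's children:
  GeneB: no additional parents.
  Kinase's other parent is GeneB.
  Prot1 also has parent GeneD.
MB(TF1) = {GeneB, GeneD, Kinase, Ligand, Prot1}.

{GeneB, GeneD, Kinase, Ligand, Prot1}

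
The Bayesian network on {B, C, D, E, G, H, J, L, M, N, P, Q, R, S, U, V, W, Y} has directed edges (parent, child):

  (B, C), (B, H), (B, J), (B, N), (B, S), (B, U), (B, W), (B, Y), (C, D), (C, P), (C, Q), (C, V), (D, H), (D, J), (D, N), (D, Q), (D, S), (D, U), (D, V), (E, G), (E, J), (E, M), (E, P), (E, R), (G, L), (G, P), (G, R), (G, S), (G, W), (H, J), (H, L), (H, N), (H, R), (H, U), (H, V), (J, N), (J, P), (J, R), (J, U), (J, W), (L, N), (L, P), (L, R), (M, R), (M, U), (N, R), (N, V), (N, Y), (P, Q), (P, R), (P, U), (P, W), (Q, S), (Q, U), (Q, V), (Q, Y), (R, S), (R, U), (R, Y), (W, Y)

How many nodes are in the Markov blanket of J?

14

Pa(J) = {B, D, E, H}.
J's children: N, P, R, U, W.
For each child, the remaining parents (spouses of J):
  parents(N) \ {J} = {B, D, H, L}.
  P also has parents C, E, G, L.
  R also has parents E, G, H, L, M, N, P.
  U's other parents are B, D, H, M, P, Q, R.
  parents(W) \ {J} = {B, G, P}.
MB(J) = {B, C, D, E, G, H, L, M, N, P, Q, R, U, W}, which has 14 nodes.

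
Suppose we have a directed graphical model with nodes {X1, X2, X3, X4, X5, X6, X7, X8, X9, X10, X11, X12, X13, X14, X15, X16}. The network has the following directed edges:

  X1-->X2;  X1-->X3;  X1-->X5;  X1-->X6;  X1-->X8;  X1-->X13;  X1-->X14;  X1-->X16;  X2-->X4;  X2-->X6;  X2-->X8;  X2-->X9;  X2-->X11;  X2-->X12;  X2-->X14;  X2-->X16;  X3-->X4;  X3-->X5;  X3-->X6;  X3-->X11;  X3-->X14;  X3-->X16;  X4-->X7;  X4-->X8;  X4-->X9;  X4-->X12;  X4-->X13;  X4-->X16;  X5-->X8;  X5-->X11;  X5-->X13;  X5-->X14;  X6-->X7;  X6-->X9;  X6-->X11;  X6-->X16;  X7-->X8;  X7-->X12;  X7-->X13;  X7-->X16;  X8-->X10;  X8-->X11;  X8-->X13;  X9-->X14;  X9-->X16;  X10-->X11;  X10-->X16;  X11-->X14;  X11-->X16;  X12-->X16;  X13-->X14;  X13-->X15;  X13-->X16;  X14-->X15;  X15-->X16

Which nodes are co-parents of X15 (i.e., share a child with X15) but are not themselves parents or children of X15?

{X1, X2, X3, X4, X6, X7, X9, X10, X11, X12}

Children of X15: X16.
  X16's other parents are X1, X2, X3, X4, X6, X7, X9, X10, X11, X12, X13.
Excluding nodes already adjacent to X15 (X13, X14, X16), the co-parent-only contribution is {X1, X2, X3, X4, X6, X7, X9, X10, X11, X12}.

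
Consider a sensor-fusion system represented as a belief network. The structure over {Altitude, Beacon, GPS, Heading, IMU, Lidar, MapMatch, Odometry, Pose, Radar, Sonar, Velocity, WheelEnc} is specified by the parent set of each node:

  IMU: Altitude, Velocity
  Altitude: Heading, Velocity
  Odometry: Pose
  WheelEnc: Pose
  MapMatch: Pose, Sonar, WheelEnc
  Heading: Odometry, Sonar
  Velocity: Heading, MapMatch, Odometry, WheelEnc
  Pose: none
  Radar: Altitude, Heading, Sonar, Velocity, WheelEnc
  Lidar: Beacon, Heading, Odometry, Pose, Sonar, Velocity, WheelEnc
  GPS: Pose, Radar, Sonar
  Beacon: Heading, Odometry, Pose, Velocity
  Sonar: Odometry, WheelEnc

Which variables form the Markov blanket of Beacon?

{Heading, Lidar, Odometry, Pose, Sonar, Velocity, WheelEnc}

Parents of Beacon: Heading, Odometry, Pose, Velocity.
Children of Beacon: Lidar.
Parents of each child, excluding Beacon:
  Lidar also has parents Heading, Odometry, Pose, Sonar, Velocity, WheelEnc.
Union: {Heading, Odometry, Pose, Velocity} ∪ {Lidar} ∪ {Heading, Odometry, Pose, Sonar, Velocity, WheelEnc} = {Heading, Lidar, Odometry, Pose, Sonar, Velocity, WheelEnc}.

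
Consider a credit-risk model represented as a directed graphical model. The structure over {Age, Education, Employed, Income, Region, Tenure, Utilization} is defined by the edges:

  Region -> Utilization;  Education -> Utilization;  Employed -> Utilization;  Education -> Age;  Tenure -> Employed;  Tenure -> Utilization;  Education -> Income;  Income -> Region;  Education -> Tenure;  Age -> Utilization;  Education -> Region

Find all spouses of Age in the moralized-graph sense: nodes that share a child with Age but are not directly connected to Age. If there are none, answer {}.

{Employed, Region, Tenure}

Children of Age: Utilization.
  Utilization: Education, Employed, Region, Tenure
Excluding nodes already adjacent to Age (Education, Utilization), the co-parent-only contribution is {Employed, Region, Tenure}.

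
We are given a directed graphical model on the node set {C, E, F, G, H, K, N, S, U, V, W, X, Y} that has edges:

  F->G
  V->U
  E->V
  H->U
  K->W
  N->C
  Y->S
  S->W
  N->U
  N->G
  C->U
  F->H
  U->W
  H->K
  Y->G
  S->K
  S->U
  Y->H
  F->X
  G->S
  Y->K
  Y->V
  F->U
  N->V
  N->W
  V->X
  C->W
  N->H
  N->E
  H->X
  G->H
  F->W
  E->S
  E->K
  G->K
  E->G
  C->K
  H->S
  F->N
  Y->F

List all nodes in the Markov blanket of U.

U has parents C, F, H, N, S, V.
Ch(U) = {W}.
Co-parents of U (other parents of its children):
  parents(W) \ {U} = {C, F, K, N, S}.
MB(U) = {C, F, H, K, N, S, V, W}.

{C, F, H, K, N, S, V, W}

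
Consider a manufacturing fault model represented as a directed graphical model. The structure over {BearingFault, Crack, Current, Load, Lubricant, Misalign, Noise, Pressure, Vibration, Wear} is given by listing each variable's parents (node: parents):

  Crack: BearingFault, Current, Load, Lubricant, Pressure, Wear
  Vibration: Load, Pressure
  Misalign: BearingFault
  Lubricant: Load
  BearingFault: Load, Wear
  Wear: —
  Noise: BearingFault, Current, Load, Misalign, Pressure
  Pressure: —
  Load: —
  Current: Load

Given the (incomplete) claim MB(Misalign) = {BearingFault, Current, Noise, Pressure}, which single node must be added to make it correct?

Load

The Markov blanket of a node is its parents, its children, and the other parents of its children.
Children of Misalign: Noise.
Misalign's parents: BearingFault.
Parents of each child, excluding Misalign:
  Noise also has parents BearingFault, Current, Load, Pressure.
MB(Misalign) = {BearingFault, Current, Load, Noise, Pressure}.
Comparing with the claimed set, Load is missing.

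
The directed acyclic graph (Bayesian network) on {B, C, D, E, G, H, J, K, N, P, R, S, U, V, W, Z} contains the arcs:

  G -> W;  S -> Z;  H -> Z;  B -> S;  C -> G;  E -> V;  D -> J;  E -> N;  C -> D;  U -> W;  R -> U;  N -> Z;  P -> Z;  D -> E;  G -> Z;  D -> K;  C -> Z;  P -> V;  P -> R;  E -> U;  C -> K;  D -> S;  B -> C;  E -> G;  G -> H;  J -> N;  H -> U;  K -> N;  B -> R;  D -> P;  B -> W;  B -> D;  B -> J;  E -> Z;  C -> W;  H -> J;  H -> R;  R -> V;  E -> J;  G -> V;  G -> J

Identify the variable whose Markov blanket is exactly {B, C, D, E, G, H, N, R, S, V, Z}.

The target node must have every member of {B, C, D, E, G, H, N, R, S, V, Z} as a parent, child, or co-parent, and no others.
Parents of P: D; children: R, V, Z; co-parents: B, C, E, G, H, N, R, S.
These exactly cover the given set, so the node is P.

P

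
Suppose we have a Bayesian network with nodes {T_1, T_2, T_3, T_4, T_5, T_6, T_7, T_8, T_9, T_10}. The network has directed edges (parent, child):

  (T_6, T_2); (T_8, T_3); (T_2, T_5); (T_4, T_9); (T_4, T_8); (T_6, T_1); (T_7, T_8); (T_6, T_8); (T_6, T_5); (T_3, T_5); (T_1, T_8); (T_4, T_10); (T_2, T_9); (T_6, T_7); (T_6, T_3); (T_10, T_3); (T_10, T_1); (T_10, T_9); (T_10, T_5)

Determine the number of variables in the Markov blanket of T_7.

Recall MB(v) = parents ∪ children ∪ spouses, where spouses are the other parents of v's children.
Pa(T_7) = {T_6}.
T_7's children: T_8.
Co-parents of T_7 (other parents of its children):
  T_8: T_1, T_4, T_6
MB(T_7) = {T_1, T_4, T_6, T_8}, which has 4 nodes.

4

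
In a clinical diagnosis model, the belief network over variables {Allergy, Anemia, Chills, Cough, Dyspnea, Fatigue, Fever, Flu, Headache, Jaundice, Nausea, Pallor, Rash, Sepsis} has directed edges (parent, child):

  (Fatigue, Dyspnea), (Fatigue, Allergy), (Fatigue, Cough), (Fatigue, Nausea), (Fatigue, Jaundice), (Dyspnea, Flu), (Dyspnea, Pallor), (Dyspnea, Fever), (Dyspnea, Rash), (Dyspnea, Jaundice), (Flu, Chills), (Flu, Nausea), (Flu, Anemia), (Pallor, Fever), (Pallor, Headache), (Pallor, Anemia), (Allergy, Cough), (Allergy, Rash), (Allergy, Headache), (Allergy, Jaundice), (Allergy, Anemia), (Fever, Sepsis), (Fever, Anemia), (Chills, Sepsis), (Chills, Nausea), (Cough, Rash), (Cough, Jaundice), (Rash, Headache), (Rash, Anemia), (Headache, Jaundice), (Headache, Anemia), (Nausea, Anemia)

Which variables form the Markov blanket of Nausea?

{Allergy, Anemia, Chills, Fatigue, Fever, Flu, Headache, Pallor, Rash}

Nausea's children: Anemia.
Parents of Nausea: Chills, Fatigue, Flu.
Parents of each child, excluding Nausea:
  Anemia's other parents are Allergy, Fever, Flu, Headache, Pallor, Rash.
Union: {Chills, Fatigue, Flu} ∪ {Anemia} ∪ {Allergy, Fever, Flu, Headache, Pallor, Rash} = {Allergy, Anemia, Chills, Fatigue, Fever, Flu, Headache, Pallor, Rash}.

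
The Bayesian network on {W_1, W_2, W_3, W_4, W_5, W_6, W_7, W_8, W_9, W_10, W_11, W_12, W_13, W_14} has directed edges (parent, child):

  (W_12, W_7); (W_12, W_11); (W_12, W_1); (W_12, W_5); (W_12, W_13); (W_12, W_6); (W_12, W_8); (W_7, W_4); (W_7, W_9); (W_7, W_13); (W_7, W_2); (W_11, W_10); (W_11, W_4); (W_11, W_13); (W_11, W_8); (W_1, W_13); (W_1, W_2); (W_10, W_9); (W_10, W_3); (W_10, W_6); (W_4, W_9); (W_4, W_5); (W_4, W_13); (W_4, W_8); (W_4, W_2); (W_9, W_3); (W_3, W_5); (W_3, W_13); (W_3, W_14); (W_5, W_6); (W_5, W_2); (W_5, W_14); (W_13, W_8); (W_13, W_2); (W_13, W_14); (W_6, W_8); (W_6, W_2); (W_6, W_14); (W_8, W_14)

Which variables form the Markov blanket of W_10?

{W_3, W_4, W_5, W_6, W_7, W_9, W_11, W_12}

W_10's parents: W_11.
Children of W_10: W_3, W_6, W_9.
Other parents of W_10's children:
  W_9: W_4, W_7
  W_3: W_9
  W_6: W_5, W_12
Taking the union gives {W_3, W_4, W_5, W_6, W_7, W_9, W_11, W_12}.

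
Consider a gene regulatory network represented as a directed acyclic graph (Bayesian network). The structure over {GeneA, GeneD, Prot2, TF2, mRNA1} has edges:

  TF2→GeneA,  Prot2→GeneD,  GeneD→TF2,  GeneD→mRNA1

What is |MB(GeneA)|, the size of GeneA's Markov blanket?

By definition, MB(GeneA) is built from GeneA's parents, GeneA's children, and the co-parents of GeneA.
GeneA's parents: TF2.
GeneA has no children.
With no children, GeneA has no spouses; the co-parent set is empty.
MB(GeneA) = {TF2}, which has 1 node.

1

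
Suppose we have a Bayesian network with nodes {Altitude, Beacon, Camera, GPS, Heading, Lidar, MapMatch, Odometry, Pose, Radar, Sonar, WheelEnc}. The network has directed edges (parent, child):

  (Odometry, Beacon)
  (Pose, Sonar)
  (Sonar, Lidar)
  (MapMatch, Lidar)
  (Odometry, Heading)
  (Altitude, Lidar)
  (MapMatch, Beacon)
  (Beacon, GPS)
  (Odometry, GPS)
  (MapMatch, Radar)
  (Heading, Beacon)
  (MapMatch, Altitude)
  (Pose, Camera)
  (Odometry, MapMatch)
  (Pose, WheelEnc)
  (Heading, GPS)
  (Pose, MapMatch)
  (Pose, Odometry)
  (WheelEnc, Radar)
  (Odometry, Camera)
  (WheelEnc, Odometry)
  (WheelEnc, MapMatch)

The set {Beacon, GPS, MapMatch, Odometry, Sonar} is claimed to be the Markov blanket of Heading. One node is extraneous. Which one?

Sonar

Pa(Heading) = {Odometry}.
Heading has children Beacon, GPS.
For each child, the remaining parents (spouses of Heading):
  parents(Beacon) \ {Heading} = {MapMatch, Odometry}.
  parents(GPS) \ {Heading} = {Beacon, Odometry}.
MB(Heading) = {Beacon, GPS, MapMatch, Odometry}.
Sonar is neither a parent, child, nor co-parent of Heading, so it does not belong.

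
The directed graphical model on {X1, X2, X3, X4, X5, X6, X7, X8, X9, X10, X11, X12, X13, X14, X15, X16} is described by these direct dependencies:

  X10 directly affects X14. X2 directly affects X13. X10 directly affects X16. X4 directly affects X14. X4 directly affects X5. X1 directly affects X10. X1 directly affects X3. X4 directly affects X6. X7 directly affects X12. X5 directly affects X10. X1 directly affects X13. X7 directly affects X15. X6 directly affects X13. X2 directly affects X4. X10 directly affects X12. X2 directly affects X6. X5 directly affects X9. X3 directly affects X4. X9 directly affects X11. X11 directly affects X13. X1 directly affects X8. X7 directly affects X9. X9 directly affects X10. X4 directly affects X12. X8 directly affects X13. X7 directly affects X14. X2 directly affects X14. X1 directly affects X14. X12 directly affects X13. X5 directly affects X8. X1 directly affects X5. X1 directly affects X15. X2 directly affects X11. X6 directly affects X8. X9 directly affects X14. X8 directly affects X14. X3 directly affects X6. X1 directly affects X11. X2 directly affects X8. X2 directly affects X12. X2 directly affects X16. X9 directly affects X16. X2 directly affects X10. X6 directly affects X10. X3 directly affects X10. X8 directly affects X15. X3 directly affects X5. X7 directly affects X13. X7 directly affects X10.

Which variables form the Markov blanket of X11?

{X1, X2, X6, X7, X8, X9, X12, X13}

Parents of X11: X1, X2, X9.
X11's children: X13.
Co-parents of X11 (other parents of its children):
  X13 also has parents X1, X2, X6, X7, X8, X12.
Taking the union gives {X1, X2, X6, X7, X8, X9, X12, X13}.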